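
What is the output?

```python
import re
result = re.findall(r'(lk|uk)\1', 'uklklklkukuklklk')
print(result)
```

['lk', 'uk', 'lk']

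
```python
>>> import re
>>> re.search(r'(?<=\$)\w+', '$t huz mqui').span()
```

(1, 2)

Because the assertion is zero-width, the text it checks is not consumed and won't appear in the result.
The match spans [1:2] → 't'.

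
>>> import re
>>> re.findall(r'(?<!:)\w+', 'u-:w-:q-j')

['u', 'j']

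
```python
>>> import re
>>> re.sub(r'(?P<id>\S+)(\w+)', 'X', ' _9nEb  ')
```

' X  '

Every occurrence is swapped for 'X'.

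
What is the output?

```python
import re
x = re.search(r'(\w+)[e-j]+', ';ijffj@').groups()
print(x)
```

('ijff',)

The match spans [1:6] → 'ijffj'.
Captured: group 1 = 'ijff'.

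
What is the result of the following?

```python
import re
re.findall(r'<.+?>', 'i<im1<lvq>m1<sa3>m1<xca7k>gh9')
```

['<im1<lvq>', '<sa3>', '<xca7k>']

Scanning left to right: at [1:10] → '<im1<lvq>'; at [12:17] → '<sa3>'; at [19:26] → '<xca7k>'.
With no groups in the pattern, `findall` gives back each whole match — 3 here.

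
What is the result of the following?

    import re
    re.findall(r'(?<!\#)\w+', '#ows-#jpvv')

['ws', 'pvv']

`(?!…)`/`(?<!…)` only lets a position through if the neighbouring text does NOT match; no characters are consumed.
Scanning left to right: at [2:4] → 'ws'; at [7:10] → 'pvv'.
Since nothing is captured, `findall` lists the 2 matched substrings directly.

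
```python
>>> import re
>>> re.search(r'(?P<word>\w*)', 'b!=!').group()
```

'b'

The pattern matches zero or more of a word character (captured as 'word').
Unlike `match`, `search` isn't anchored — it looks for the pattern anywhere in the string.
The match spans [0:1] → 'b'.
Captured: group 1 = 'b'.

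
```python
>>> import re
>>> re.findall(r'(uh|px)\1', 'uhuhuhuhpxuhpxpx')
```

`\1` is not a pattern — it's the concrete string captured by group 1, re-applied verbatim.
Scanning left to right: at [0:4] match 'uhuh', group 1 = 'uh'; at [4:8] match 'uhuh', group 1 = 'uh'; at [12:16] match 'pxpx', group 1 = 'px'.
With a single group, `findall` returns only what that group captured — 3 items.

['uh', 'uh', 'px']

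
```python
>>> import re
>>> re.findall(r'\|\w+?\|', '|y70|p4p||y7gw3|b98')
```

['|y70|', '|y7gw3|']

Since nothing is captured, `findall` lists the 2 matched substrings directly.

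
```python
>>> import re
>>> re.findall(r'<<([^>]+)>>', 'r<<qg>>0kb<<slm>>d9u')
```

`findall` collects group 1 from each match (2 total).

['qg', 'slm']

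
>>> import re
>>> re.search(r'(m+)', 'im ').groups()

Pattern: one or more of a literal 'm' (captured).
`search` walks the string left to right and returns the first match it finds.
The match spans [1:2] → 'm'.
Captured: group 1 = 'm'.

('m',)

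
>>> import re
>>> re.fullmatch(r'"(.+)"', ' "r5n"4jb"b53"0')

None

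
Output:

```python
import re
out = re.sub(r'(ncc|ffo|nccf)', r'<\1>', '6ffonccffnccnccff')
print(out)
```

`|` is ordered: at each position the engine commits to the first alternative that works.
`\1` in the replacement pulls in group 1's text for each match.

6<ffo><ncc>ff<ncc><ncc>ff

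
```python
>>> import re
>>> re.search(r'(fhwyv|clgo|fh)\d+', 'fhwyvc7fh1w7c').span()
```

`search` walks the string left to right and returns the first match it finds.
The match spans [7:10] → 'fh1'.
Captured: group 1 = 'fh'.

(7, 10)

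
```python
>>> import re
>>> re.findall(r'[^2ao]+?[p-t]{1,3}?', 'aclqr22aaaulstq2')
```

['clq', 'uls', 'tq']

`findall` yields the raw match text (3 of them) because the pattern has no groups.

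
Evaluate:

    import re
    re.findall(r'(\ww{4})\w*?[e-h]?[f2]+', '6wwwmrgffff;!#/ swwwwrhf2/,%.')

['swwww']

The pattern matches a word character, then exactly 4 of the literal 'w' (captured); then zero or more of a word character (lazy), then optionally a character in [e-h], then one or more of one of [f2].
Scanning left to right: at [16:25] match 'swwwwrhf2', group 1 = 'swwww'.
`findall` collects group 1 from the one match (1 total).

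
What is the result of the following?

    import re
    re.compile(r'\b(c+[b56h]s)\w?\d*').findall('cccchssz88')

['cccchs']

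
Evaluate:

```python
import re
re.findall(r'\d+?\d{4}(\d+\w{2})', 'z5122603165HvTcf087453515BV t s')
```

['03165Hv', '3515BV']

A `+?`/`*?`/`{m,n}?` starts at its minimum and grows only as far as needed for what follows to match.
With a single group, `findall` returns only what that group captured — 2 items.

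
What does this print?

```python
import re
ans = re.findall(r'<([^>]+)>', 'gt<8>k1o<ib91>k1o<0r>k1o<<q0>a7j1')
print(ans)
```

Scanning left to right: at [2:5] match '<8>', group 1 = '8'; at [8:14] match '<ib91>', group 1 = 'ib91'; at [17:21] match '<0r>', group 1 = '0r'; at [24:29] match '<<q0>', group 1 = '<q0'.
With a single group, `findall` returns only what that group captured — 4 items.

['8', 'ib91', '0r', '<q0']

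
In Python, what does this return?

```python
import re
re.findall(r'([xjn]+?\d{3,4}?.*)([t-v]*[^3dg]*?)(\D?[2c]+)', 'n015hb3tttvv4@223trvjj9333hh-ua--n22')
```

The pattern matches one or more of one of [xjn] (lazy), then 3 to 4 of a digit (lazy), then zero or more of any character (captured); then zero or more of a character in [t-v], then zero or more of any character except [3dg] (lazy) (captured); then optionally a non-digit, then one or more of one of [2c] (captured).
Walking the string: at [0:36] match 'n015hb3tttvv4@223trvjj9333hh-ua--n22', groups = ('n015hb3tttvv4@223trvjj9333hh-ua--n2', '', '2').
3 groups means the one result is a tuple of 3 captured strings — 1 here.

[('n015hb3tttvv4@223trvjj9333hh-ua--n2', '', '2')]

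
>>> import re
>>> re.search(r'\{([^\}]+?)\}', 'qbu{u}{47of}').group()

'{u}'

Unlike `match`, `search` isn't anchored — it looks for the pattern anywhere in the string.
The match spans [3:6] → '{u}'.
Captured: group 1 = 'u'.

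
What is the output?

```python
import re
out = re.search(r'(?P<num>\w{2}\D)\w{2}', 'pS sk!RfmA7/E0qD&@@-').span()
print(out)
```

The match spans [0:5] → 'pS sk'.

(0, 5)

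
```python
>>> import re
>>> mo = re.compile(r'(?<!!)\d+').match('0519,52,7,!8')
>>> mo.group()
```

'0519'

The negative lookahead/lookbehind blocks any match where the forbidden context is present.
`re.match` only tries the pattern at the start of the string.
The match spans [0:4] → '0519'.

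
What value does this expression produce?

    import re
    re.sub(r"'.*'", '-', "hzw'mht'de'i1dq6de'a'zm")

'hzw-zm'

`sub` substitutes '-' at each match site.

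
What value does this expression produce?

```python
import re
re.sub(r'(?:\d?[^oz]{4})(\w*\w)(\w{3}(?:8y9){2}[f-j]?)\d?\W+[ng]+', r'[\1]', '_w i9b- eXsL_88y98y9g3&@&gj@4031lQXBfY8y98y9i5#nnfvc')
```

The pattern matches optionally a digit, then exactly 4 of any character except [oz] (non-capturing group); then zero or more of a word character, then a word character (captured); then exactly 3 of a word character, then the literal '8y9' repeated 2 times, then optionally a character in [f-j] (captured); then optionally a digit, then one or more of a non-word character, then one or more of one of [ng].
Matches: at [4:26] → '9b- eXsL_88y98y9g3&@&g'; at [26:49] → 'j@4031lQXBfY8y98y9i5#nn'.
The replacement refers to a captured group, so each match is rewritten using its own captured text.

'_w i[Xs][31lQX]fvc'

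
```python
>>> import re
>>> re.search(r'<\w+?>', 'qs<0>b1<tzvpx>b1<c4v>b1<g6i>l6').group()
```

'<0>'

`search` walks the string left to right and returns the first match it finds.
The match spans [2:5] → '<0>'.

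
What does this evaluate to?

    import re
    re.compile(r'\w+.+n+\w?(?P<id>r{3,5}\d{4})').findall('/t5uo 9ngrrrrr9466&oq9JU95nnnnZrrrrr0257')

['rrrrr0257']

Pattern: one or more of a word character, then one or more of any character; then one or more of a literal 'n', then optionally a word character; then 3 to 5 of a literal 'r', then exactly 4 of a digit (captured as 'id').
Walking the string: at [1:40] match 't5uo 9ngrrrrr9466&oq9JU95nnnnZrrrrr0257', group 1 = 'rrrrr0257'.
One capturing group, so `findall` returns just the captured substring from the one match — 1 in all.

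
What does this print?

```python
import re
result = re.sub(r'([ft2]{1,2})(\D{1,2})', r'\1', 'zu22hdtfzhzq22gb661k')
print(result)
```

zu22tfzq22661k

This matches 1 to 2 of one of [ft2] (captured); then 1 to 2 of a non-digit (captured).
Matches: at [2:6] → '22hd'; at [6:10] → 'tfzh'; at [12:16] → '22gb'.
`\1` in the replacement pulls in group 1's text for each match.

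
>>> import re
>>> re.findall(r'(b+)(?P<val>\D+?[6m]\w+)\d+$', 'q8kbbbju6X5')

[('bbb', 'ju6X')]

The pattern matches one or more of a literal 'b' (captured); then one or more of a non-digit (lazy), then one of [6m], then one or more of a word character (captured as 'val'); then one or more of a digit; then anchored at the end.
Matches: at [3:11] match 'bbbju6X5', groups = ('bbb', 'ju6X').
With 2 capturing groups, `findall` returns a 2-tuple per match.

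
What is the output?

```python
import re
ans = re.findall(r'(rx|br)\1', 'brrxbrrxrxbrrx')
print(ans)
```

`\1` is not a pattern — it's the concrete string captured by group 1, re-applied verbatim.
Matches: at [6:10] match 'rxrx', group 1 = 'rx'.
Because there's exactly one group, `findall` drops the full match and keeps group 1 from the one hit.

['rx']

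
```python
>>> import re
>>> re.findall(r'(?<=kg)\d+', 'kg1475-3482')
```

['1475']

The lookaround is zero-width — it requires the adjacent text to match without consuming it, so the asserted text isn't part of the match.
Walking the string: at [2:6] → '1475'.
With no groups in the pattern, `findall` gives back each whole match — 1 here.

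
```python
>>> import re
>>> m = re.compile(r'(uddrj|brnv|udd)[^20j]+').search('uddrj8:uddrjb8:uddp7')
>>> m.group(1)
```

'uddrj'

The regex engine tests alternatives in the order written; an earlier branch that matches wins even if a later one would match more.
`re.search` tries every starting position until one works.
The match spans [0:11] → 'uddrj8:uddr'.
Captured: group 1 = 'uddrj'.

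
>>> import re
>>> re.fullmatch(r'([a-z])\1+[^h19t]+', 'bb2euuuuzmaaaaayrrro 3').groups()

A backreference is literal: `\1` must see the identical characters the first group matched.
For `fullmatch`, every character of the input must be accounted for by the pattern.
The match spans [0:22] → 'bb2euuuuzmaaaaayrrro 3'.
Captured: group 1 = 'b'.

('b',)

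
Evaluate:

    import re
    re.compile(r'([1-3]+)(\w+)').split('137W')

The pattern matches one or more of a character in [1-3] (captured); then one or more of a word character (captured).
Matches to split on: at [0:4] → '137W'.
`re.split` interleaves the captured-group text with the surrounding fragments.

['', '13', '7W', '']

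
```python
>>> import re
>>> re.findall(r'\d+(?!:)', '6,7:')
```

['6']

The negative lookahead/lookbehind blocks any match where the forbidden context is present.
No capturing groups, so `findall` returns the 1 full match string.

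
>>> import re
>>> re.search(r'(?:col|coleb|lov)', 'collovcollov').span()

The match spans [0:3] → 'col'.

(0, 3)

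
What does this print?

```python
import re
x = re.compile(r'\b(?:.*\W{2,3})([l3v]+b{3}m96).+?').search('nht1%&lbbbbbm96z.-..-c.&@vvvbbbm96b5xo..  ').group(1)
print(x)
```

This matches a word boundary (`\b`, zero-width); then zero or more of any character, then 2 to 3 of a non-word character (non-capturing group); then one or more of one of [l3v], then exactly 3 of a literal 'b', then the literal 'm96' (captured); then one or more of any character (lazy).
Because the quantifier is non-greedy, it stops expanding at the earliest point where the rest of the pattern can succeed.
`re.search` scans for the first position where the pattern succeeds.
The match spans [0:35] → 'nht1%&lbbbbbm96z.-..-c.&@vvvbbbm96b'.
Captured: group 1 = 'vvvbbbm96'.

vvvbbbm96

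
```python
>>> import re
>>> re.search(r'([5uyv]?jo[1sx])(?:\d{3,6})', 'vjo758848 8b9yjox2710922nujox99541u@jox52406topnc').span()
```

The match spans [13:23] → 'yjox271092'.

(13, 23)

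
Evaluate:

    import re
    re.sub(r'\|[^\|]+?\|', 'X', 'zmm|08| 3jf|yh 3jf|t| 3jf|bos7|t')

'zmmX 3jfXtXbos7|t'

Every occurrence is swapped for 'X'.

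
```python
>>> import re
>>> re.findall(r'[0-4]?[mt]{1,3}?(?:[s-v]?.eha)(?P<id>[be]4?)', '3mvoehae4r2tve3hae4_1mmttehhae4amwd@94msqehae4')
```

This matches optionally a character in [0-4], then 1 to 3 of one of [mt] (lazy); then optionally a character in [s-v], then any character, then the literal 'eha' (non-capturing group); then one of [be], then optionally a literal '4' (captured as 'id').
Scanning left to right: at [0:9] match '3mvoehae4', group 1 = 'e4'; at [37:46] match '4msqehae4', group 1 = 'e4'.
`findall` collects group 1 from each match (2 total).

['e4', 'e4']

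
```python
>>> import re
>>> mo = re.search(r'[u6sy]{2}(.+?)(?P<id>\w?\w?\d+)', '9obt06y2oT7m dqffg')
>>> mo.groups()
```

('2', 'oT7')

This matches exactly 2 of one of [u6sy]; then one or more of any character (lazy) (captured); then optionally a word character, then optionally a word character, then one or more of a digit (captured as 'id').
A non-greedy quantifier consumes as few characters as it can — just enough that the remainder of the pattern still matches from where it stops; whatever follows it matches normally.
Unlike `match`, `search` isn't anchored — it looks for the pattern anywhere in the string.
The match spans [5:11] → '6y2oT7'.
Captured: group 1 = '2', group 2 = 'oT7'.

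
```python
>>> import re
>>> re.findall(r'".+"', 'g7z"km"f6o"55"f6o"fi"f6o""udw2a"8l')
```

Matches: at [3:32] → '"km"f6o"55"f6o"fi"f6o""udw2a"'.
No capturing groups, so `findall` returns the 1 full match string.

['"km"f6o"55"f6o"fi"f6o""udw2a"']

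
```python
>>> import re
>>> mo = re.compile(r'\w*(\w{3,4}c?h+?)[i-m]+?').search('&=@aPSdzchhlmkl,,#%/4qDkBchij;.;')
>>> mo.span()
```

(3, 12)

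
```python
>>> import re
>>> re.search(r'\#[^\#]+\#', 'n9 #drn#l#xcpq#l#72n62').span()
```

(3, 8)

The match spans [3:8] → '#drn#'.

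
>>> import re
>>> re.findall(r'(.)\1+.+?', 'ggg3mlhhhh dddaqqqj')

`\1` is not a pattern — it's the concrete string captured by group 1, re-applied verbatim.
Walking the string: at [0:4] match 'ggg3', group 1 = 'g'; at [6:11] match 'hhhh ', group 1 = 'h'; at [11:15] match 'ddda', group 1 = 'd'; at [15:19] match 'qqqj', group 1 = 'q'.
`findall` collects group 1 from each match (4 total).

['g', 'h', 'd', 'q']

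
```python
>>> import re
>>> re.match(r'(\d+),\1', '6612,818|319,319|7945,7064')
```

None

The backreference `\1` re-matches whatever the first group consumed, character for character.
`re.match` only tries the pattern at the start of the string.
Here position 0 doesn't satisfy it, so the call returns None.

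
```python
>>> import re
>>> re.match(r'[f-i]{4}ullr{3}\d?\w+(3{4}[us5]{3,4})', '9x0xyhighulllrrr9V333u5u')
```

The pattern matches exactly 4 of a character in [f-i], then the literal 'ull'; then exactly 3 of a literal 'r', then optionally a digit, then one or more of a word character; then exactly 4 of a literal '3', then 3 to 4 of one of [us5] (captured).
With `match`, the pattern is implicitly anchored at the beginning.
Here the pattern fails at index 0, so the call returns None.

None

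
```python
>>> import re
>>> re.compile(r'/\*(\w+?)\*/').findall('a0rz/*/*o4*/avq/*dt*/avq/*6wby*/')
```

['o4', 'dt', '6wby']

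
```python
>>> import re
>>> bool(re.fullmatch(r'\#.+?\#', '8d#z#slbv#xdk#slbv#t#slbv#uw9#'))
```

`re.fullmatch` requires the pattern to consume the entire string.
Here the pattern can't cover the whole string, so the call returns None, and `bool(None)` is False.

False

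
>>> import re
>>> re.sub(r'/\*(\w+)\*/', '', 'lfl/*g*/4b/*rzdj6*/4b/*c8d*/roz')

'lfl4b4broz'

Matches: at [3:8] → '/*g*/'; at [10:19] → '/*rzdj6*/'; at [21:28] → '/*c8d*/'.
Every occurrence is swapped for ''.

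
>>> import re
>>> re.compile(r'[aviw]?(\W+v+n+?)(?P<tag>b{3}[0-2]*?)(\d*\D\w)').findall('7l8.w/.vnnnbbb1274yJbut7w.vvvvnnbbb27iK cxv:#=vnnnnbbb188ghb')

[('/.vnnn', 'bbb', '1274yJ'), ('.vvvvnn', 'bbb', '27iK'), (':#=vnnnn', 'bbb', '188gh')]

The pattern matches optionally one of [aviw]; then one or more of a non-word character, then one or more of the literal 'v', then one or more of a literal 'n' (lazy) (captured); then exactly 3 of the literal 'b', then zero or more of a character in [0-2] (lazy) (captured as 'tag'); then zero or more of a digit, then a non-digit, then a word character (captured).
Matches: at [4:20] match 'w/.vnnnbbb1274yJ', groups = ('/.vnnn', 'bbb', '1274yJ'); at [24:39] match 'w.vvvvnnbbb27iK', groups = ('.vvvvnn', 'bbb', '27iK'); at [42:59] match 'v:#=vnnnnbbb188gh', groups = (':#=vnnnn', 'bbb', '188gh').
With 3 capturing groups, `findall` returns a 3-tuple per match.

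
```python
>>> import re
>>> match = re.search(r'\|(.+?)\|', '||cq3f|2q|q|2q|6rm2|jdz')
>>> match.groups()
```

The match spans [0:7] → '||cq3f|'.
Captured: group 1 = '|cq3f'.

('|cq3f',)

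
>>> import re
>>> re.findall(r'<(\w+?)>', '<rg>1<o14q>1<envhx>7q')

['rg', 'o14q', 'envhx']

Walking the string: at [0:4] match '<rg>', group 1 = 'rg'; at [5:11] match '<o14q>', group 1 = 'o14q'; at [12:19] match '<envhx>', group 1 = 'envhx'.
Because there's exactly one group, `findall` drops the full match and keeps group 1 from each hit.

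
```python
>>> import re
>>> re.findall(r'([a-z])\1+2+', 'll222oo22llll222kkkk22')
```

The backreference `\1` re-matches whatever the first group consumed, character for character.
With a single group, `findall` returns only what that group captured — 4 items.

['l', 'o', 'l', 'k']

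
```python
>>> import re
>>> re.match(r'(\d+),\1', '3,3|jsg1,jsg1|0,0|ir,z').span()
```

(0, 3)

`match` is anchored at position 0; if the pattern doesn't fit there, it returns None.
The match spans [0:3] → '3,3'.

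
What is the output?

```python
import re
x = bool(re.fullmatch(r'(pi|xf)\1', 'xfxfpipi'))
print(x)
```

False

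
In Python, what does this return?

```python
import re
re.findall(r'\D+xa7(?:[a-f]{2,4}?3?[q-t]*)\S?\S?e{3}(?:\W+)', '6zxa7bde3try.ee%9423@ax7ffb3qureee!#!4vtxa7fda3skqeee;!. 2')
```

The pattern matches one or more of a non-digit, then the literal 'xa7'; then 2 to 4 of a character in [a-f] (lazy), then optionally the literal '3', then zero or more of a character in [q-t] (non-capturing group); then optionally a non-whitespace character, then optionally a non-whitespace character, then exactly 3 of a literal 'e'; then one or more of a non-word character (non-capturing group).
Matches: at [38:57] → 'vtxa7fda3skqeee;!. '.
No capturing groups, so `findall` returns the 1 full match string.

['vtxa7fda3skqeee;!. ']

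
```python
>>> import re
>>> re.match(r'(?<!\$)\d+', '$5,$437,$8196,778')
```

None

With `match`, the pattern is implicitly anchored at the beginning.
Here the string doesn't start with a match, so the call returns None.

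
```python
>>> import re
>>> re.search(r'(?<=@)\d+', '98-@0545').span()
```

(4, 8)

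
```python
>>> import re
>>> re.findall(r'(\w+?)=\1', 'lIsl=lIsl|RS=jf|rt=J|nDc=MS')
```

['lIsl']

`\1` is not a pattern — it's the concrete string captured by group 1, re-applied verbatim.
Scanning left to right: at [0:9] match 'lIsl=lIsl', group 1 = 'lIsl'.
`findall` collects group 1 from the one match (1 total).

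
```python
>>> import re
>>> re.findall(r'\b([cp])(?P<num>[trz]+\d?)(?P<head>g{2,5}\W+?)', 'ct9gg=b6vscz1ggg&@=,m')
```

[('c', 't9', 'gg=')]

The pattern matches a word boundary (`\b`, zero-width); then one of [cp] (captured); then one or more of one of [trz], then optionally a digit (captured as 'num'); then 2 to 5 of the literal 'g', then one or more of a non-word character (lazy) (captured as 'head').
Matches: at [0:6] match 'ct9gg=', groups = ('c', 't9', 'gg=').
With 3 capturing groups, `findall` returns a 3-tuple per match.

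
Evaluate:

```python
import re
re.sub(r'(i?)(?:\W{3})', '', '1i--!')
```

The pattern matches optionally a literal 'i' (captured); then exactly 3 of a non-word character (non-capturing group).
Matches: at [1:5] → 'i--!'.
Every occurrence is swapped for ''.

'1'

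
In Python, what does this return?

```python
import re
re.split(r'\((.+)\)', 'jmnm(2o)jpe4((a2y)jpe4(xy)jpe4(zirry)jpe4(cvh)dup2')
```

Matches to split on: at [4:46] → '(2o)jpe4((a2y)jpe4(xy)jpe4(zirry)jpe4(cvh)'.
The group in the pattern means `split` returns the separators' captures alongside the pieces.

['jmnm', '2o)jpe4((a2y)jpe4(xy)jpe4(zirry)jpe4(cvh', 'dup2']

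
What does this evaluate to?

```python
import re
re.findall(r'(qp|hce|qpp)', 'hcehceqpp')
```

['hce', 'hce', 'qp']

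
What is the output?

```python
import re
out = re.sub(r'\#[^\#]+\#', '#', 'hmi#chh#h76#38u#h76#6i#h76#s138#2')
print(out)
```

Every occurrence is swapped for '#'.

hmi#h76#h76#h76#2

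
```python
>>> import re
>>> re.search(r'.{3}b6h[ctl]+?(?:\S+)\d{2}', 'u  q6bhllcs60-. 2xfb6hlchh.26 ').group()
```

'2xfb6hlchh.26'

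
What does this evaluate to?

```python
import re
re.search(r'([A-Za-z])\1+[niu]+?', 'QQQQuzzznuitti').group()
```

'QQQQu'

After group 1 captures some text, `\1` only succeeds where that same text appears again.
`re.search` tries every starting position until one works.
The match spans [0:5] → 'QQQQu'.
Captured: group 1 = 'Q'.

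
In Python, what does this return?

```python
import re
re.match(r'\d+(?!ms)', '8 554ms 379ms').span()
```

(0, 1)

Because the assertion is negative and zero-width, positions next to the forbidden text are skipped.
`match` is anchored at position 0; if the pattern doesn't fit there, it returns None.
The match spans [0:1] → '8'.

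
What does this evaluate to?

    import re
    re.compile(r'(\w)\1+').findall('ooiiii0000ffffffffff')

['o', 'i', '0', 'f']

After group 1 captures some text, `\1` only succeeds where that same text appears again.
Because there's exactly one group, `findall` drops the full match and keeps group 1 from each hit.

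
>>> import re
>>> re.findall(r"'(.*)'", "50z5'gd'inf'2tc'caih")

["gd'inf'2tc"]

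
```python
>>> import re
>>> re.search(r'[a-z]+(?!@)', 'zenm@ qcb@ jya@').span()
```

(0, 3)

The negative lookahead/lookbehind blocks any match where the forbidden context is present.
Unlike `match`, `search` isn't anchored — it looks for the pattern anywhere in the string.
The match spans [0:3] → 'zen'.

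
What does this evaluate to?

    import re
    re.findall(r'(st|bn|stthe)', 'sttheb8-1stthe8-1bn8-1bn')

['st', 'st', 'bn', 'bn']

Alternation isn't longest-match — the leftmost alternative that fits at this position is chosen.
Matches: at [0:2] match 'st', group 1 = 'st'; at [9:11] match 'st', group 1 = 'st'; at [17:19] match 'bn', group 1 = 'bn'; at [22:24] match 'bn', group 1 = 'bn'.
One capturing group, so `findall` returns just the captured substring from each match — 4 in all.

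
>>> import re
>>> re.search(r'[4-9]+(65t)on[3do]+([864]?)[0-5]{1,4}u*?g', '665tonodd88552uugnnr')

None

Here nothing in the string fits, so the call returns None.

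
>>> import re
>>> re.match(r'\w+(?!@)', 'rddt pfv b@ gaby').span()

`re.match` won't scan ahead — the pattern has to work from the very first character.
The match spans [0:4] → 'rddt'.

(0, 4)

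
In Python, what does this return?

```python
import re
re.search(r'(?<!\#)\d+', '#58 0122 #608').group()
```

A negative assertion filters positions out without eating any characters.
The match spans [2:3] → '8'.

'8'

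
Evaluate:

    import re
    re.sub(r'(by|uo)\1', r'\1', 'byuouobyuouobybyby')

'byuobyuobyby'

`\1` has to match the exact text group 1 already captured.
Matches: at [2:6] → 'uouo'; at [8:12] → 'uouo'; at [12:16] → 'byby'.
`\1` in the replacement pulls in group 1's text for each match.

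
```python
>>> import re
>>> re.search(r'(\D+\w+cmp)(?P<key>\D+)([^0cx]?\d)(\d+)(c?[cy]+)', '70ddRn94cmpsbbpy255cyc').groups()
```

The pattern matches one or more of a non-digit, then one or more of a word character, then the literal 'cmp' (captured); then one or more of a non-digit (captured as 'key'); then optionally any character except [0cx], then a digit (captured); then one or more of a digit (captured); then optionally the literal 'c', then one or more of one of [cy] (captured).
`re.search` tries every starting position until one works.
The match spans [2:22] → 'ddRn94cmpsbbpy255cyc'.
Captured: group 1 = 'ddRn94cmp', group 2 = 'sbbpy', group 3 = '25', group 4 = '5', group 5 = 'cyc'.

('ddRn94cmp', 'sbbpy', '25', '5', 'cyc')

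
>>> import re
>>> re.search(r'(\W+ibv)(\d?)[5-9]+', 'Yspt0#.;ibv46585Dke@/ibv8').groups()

('#.;ibv', '4')

The match spans [5:16] → '#.;ibv46585'.
Captured: group 1 = '#.;ibv', group 2 = '4'.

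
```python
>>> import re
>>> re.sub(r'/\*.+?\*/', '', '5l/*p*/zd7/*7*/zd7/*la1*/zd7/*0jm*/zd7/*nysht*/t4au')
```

Lazy quantifiers expand one character at a time until the remainder of the pattern can match.
Matches: at [2:7] → '/*p*/'; at [10:15] → '/*7*/'; at [18:25] → '/*la1*/'; at [28:35] → '/*0jm*/'; at [38:47] → '/*nysht*/'.
`sub` substitutes '' at each match site.

'5lzd7zd7zd7zd7t4au'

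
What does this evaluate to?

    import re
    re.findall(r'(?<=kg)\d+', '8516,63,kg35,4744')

Lookahead/lookbehind check context without consuming it, so the matched span excludes the asserted characters.
`findall` yields the raw match text (1 of them) because the pattern has no groups.

['35']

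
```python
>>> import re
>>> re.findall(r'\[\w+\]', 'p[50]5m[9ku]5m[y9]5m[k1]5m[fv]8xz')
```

['[50]', '[9ku]', '[y9]', '[k1]', '[fv]']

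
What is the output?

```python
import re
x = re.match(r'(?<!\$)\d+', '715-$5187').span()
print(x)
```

The negative lookaround is zero-width — it rules out positions where the adjacent text would match, without consuming anything.
`match` is anchored at position 0; if the pattern doesn't fit there, it returns None.
The match spans [0:3] → '715'.

(0, 3)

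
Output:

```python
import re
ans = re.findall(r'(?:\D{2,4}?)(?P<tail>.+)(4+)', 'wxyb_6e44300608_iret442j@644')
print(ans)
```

This matches 2 to 4 of a non-digit (lazy) (non-capturing group); then one or more of any character (captured as 'tail'); then one or more of a literal '4' (captured).
Lazy quantifiers expand one character at a time until the remainder of the pattern can match.
Scanning left to right: at [0:28] match 'wxyb_6e44300608_iret442j@644', groups = ('yb_6e44300608_iret442j@64', '4').
`findall` packs the 2 group values into a tuple for every match.

[('yb_6e44300608_iret442j@64', '4')]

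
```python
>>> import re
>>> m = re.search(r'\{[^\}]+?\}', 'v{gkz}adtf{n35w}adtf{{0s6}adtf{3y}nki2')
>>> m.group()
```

`re.search` tries every starting position until one works.
The match spans [1:6] → '{gkz}'.

'{gkz}'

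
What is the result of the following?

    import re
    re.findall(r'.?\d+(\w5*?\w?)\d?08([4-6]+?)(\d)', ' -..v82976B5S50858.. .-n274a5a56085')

[('B5S', '5', '8')]

The pattern matches optionally any character, then one or more of a digit; then a word character, then zero or more of a literal '5' (lazy), then optionally a word character (captured); then optionally a digit, then the literal '08'; then one or more of a character in [4-6] (lazy) (captured); then a digit (captured).
Scanning left to right: at [4:18] match 'v82976B5S50858', groups = ('B5S', '5', '8').
Multiple groups make `findall` return tuples — one 3-tuple for the one match.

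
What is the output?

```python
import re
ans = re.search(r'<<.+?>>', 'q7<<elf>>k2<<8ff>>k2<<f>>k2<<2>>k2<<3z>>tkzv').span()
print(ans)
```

(2, 9)

A non-greedy quantifier consumes as few characters as it can — just enough that the remainder of the pattern still matches from where it stops; whatever follows it matches normally.
The match spans [2:9] → '<<elf>>'.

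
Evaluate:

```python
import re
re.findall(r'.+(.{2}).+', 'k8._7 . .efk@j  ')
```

['j ']

The pattern matches one or more of any character; then exactly 2 of any character (captured); then one or more of any character.
Matches: at [0:16] match 'k8._7 . .efk@j  ', group 1 = 'j '.
`findall` collects group 1 from the one match (1 total).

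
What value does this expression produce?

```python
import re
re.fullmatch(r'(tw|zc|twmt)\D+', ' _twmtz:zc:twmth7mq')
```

None

`re.fullmatch` is like wrapping the pattern in `^…$` (in single-line mode).
Here the pattern can't cover the whole string, so the call returns None.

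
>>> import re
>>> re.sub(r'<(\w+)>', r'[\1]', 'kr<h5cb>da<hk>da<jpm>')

Each match is replaced using the text its own group 1 captured.

'kr[h5cb]da[hk]da[jpm]'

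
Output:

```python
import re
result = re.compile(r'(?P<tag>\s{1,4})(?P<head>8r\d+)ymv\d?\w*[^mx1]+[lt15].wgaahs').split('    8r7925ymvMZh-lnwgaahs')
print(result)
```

['', '    ', '8r7925', '']

This matches 1 to 4 of whitespace (captured as 'tag'); then the literal '8r', then one or more of a digit (captured as 'head'); then the literal 'ymv', then optionally a digit; then zero or more of a word character, then one or more of any character except [mx1], then one of [lt15]; then any character, then the literal 'wga', then the literal 'ahs'.
Matches to split on: at [0:25] → '    8r7925ymvMZh-lnwgaahs'.
With a capturing group present, the delimiter's captured portion is kept in the result list.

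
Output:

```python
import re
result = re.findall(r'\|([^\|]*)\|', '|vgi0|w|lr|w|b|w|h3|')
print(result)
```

['vgi0', 'lr', 'b', 'h3']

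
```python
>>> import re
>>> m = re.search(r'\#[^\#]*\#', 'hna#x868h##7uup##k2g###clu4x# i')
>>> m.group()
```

'#x868h#'

`re.search` tries every starting position until one works.
The match spans [3:10] → '#x868h#'.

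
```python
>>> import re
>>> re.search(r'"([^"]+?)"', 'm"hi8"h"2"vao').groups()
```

The match spans [1:6] → '"hi8"'.
Captured: group 1 = 'hi8'.

('hi8',)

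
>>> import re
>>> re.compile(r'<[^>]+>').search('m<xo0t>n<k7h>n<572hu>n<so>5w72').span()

(1, 7)

Unlike `match`, `search` isn't anchored — it looks for the pattern anywhere in the string.
The match spans [1:7] → '<xo0t>'.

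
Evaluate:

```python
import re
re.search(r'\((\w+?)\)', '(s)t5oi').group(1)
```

's'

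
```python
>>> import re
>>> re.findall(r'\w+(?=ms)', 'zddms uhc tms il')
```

['zdd', 't']

Because the assertion is zero-width, the text it checks is not consumed and won't appear in the result.
Matches: at [0:3] → 'zdd'; at [10:11] → 't'.
`findall` yields the raw match text (2 of them) because the pattern has no groups.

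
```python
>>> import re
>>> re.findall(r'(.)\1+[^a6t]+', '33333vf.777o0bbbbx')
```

The backreference `\1` re-matches whatever the first group consumed, character for character.
One capturing group, so `findall` returns just the captured substring from the one match — 1 in all.

['3']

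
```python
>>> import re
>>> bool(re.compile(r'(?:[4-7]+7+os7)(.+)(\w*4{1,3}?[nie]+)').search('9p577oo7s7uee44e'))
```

False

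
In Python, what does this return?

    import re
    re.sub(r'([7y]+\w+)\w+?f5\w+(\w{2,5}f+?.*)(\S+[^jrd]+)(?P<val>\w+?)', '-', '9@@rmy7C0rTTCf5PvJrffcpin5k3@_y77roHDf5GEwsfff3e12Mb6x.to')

'9@@rm-'

This matches one or more of one of [7y], then one or more of a word character (captured); then one or more of a word character (lazy), then the literal 'f5', then one or more of a word character; then 2 to 5 of a word character, then one or more of a literal 'f' (lazy), then zero or more of any character (captured); then one or more of a non-whitespace character, then one or more of any character except [jrd] (captured); then one or more of a word character (lazy) (captured as 'val').
Matches: at [5:57] → 'y7C0rTTCf5PvJrffcpin5k3@_y77roHDf5GEwsfff3e12Mb6x.to'.
`sub` substitutes '-' at each match site.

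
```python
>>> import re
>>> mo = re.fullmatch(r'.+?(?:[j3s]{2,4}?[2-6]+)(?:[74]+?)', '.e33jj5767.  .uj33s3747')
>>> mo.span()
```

(0, 23)

The pattern matches one or more of any character (lazy); then 2 to 4 of one of [j3s] (lazy), then one or more of a character in [2-6] (non-capturing group); then one or more of one of [74] (lazy) (non-capturing group).
For `fullmatch`, every character of the input must be accounted for by the pattern.
The match spans [0:23] → '.e33jj5767.  .uj33s3747'.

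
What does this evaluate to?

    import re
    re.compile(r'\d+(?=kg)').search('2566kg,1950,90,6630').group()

'2566'

Lookahead/lookbehind check context without consuming it, so the matched span excludes the asserted characters.
The match spans [0:4] → '2566'.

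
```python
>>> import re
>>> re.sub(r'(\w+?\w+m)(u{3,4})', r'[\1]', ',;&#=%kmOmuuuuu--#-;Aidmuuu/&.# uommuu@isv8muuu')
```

',;&#=%[kmOm]u--#-;[Aidm]/&.# uommuu@[isv8m]'

The pattern matches one or more of a word character (lazy), then one or more of a word character, then the literal 'm' (captured); then 3 to 4 of a literal 'u' (captured).
Matches: at [6:14] → 'kmOmuuuu'; at [20:27] → 'Aidmuuu'; at [39:47] → 'isv8muuu'.
Each match is replaced using the text its own group 1 captured.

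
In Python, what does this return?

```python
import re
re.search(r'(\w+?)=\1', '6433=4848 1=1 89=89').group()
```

'1=1'

The backreference `\1` re-matches whatever the first group consumed, character for character.
The match spans [10:13] → '1=1'.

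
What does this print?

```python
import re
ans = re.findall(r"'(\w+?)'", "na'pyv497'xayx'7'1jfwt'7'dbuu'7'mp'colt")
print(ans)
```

['pyv497', '7', '7', '7']

With a single group, `findall` returns only what that group captured — 4 items.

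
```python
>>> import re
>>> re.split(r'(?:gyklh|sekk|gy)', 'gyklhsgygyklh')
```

['', 's', '', '']

`|` is ordered: at each position the engine commits to the first alternative that works.
Each match becomes a cut point; 4 segments remain.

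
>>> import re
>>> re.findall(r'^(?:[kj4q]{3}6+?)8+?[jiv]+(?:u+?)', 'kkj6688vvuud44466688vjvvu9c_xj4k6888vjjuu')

['kkj6688vvu']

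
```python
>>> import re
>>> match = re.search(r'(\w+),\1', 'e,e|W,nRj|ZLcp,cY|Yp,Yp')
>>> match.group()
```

'e,e'

`\1` is not a pattern — it's the concrete string captured by group 1, re-applied verbatim.
`re.search` tries every starting position until one works.
The match spans [0:3] → 'e,e'.
Captured: group 1 = 'e'.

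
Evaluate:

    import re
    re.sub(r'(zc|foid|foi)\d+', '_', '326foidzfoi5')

Matches: at [8:12] → 'foi5'.
Every occurrence is swapped for '_'.

'326foidz_'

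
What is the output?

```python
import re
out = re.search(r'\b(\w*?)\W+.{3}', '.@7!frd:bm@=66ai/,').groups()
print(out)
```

('7',)

The match spans [2:7] → '7!frd'.
Captured: group 1 = '7'.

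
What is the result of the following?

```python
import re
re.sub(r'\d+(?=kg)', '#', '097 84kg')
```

Lookahead/lookbehind check context without consuming it, so the matched span excludes the asserted characters.
Matches: at [4:6] → '84'.
Each match is replaced by '#'.

'097 #kg'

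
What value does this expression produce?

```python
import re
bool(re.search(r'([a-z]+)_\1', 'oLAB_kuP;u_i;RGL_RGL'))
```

The backreference `\1` re-matches whatever the first group consumed, character for character.
`re.search` scans for the first position where the pattern succeeds.
Here no position works, so the call returns None, and `bool(None)` is False.

False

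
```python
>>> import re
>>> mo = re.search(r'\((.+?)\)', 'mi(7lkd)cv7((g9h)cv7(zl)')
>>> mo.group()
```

'(7lkd)'

`search` walks the string left to right and returns the first match it finds.
The match spans [2:8] → '(7lkd)'.
Captured: group 1 = '7lkd'.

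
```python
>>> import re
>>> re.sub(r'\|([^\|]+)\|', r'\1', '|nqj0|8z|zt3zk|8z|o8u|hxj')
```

'nqj08zzt3zk8zo8uhxj'

`\1` in the replacement pulls in group 1's text for each match.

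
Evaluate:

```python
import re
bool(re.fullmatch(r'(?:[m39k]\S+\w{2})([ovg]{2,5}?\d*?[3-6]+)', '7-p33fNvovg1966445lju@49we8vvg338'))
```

The pattern matches one of [m39k], then one or more of a non-whitespace character, then exactly 2 of a word character (non-capturing group); then 2 to 5 of one of [ovg] (lazy), then zero or more of a digit (lazy), then one or more of a character in [3-6] (captured).
`re.fullmatch` requires the pattern to consume the entire string.
Here the string isn't matched end-to-end, so the call returns None, and `bool(None)` is False.

False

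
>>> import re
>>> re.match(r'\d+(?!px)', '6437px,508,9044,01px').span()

A negative assertion filters positions out without eating any characters.
`match` is anchored at position 0; if the pattern doesn't fit there, it returns None.
The match spans [0:3] → '643'.

(0, 3)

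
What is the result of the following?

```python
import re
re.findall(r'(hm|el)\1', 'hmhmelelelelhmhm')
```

['hm', 'el', 'el', 'hm']

A backreference is literal: `\1` must see the identical characters the first group matched.
With a single group, `findall` returns only what that group captured — 4 items.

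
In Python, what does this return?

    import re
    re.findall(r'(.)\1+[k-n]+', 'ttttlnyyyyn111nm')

A backreference is literal: `\1` must see the identical characters the first group matched.
With a single group, `findall` returns only what that group captured — 3 items.

['t', 'y', '1']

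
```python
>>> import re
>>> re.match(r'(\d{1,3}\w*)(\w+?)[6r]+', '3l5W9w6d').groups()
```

('3l5W9', 'w')

The match spans [0:7] → '3l5W9w6'.
Captured: group 1 = '3l5W9', group 2 = 'w'.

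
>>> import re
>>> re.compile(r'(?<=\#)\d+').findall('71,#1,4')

['1']

Lookahead/lookbehind check context without consuming it, so the matched span excludes the asserted characters.
Walking the string: at [4:5] → '1'.
`findall` yields the raw match text (1 of them) because the pattern has no groups.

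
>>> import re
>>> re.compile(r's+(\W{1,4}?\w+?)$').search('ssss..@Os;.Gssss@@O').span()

(12, 19)

Pattern: one or more of a literal 's'; then 1 to 4 of a non-word character (lazy), then one or more of a word character (lazy) (captured); then anchored at the end.
The match spans [12:19] → 'ssss@@O'.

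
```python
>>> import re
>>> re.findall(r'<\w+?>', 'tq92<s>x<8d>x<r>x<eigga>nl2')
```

['<s>', '<8d>', '<r>', '<eigga>']

Scanning left to right: at [4:7] → '<s>'; at [8:12] → '<8d>'; at [13:16] → '<r>'; at [17:24] → '<eigga>'.
No capturing groups, so `findall` returns the 4 full match strings.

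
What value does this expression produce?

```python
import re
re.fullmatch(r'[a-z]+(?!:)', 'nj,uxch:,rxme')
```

None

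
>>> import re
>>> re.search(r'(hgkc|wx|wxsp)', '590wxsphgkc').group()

`|` is ordered: at each position the engine commits to the first alternative that works.
Unlike `match`, `search` isn't anchored — it looks for the pattern anywhere in the string.
The match spans [3:5] → 'wx'.
Captured: group 1 = 'wx'.

'wx'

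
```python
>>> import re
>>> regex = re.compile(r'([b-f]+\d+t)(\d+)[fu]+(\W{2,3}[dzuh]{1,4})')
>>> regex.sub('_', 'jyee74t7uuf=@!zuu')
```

The pattern matches one or more of a character in [b-f], then one or more of a digit, then a literal 't' (captured); then one or more of a digit (captured); then one or more of one of [fu]; then 2 to 3 of a non-word character, then 1 to 4 of one of [dzuh] (captured).
Matches: at [2:17] → 'ee74t7uuf=@!zuu'.
Every occurrence is swapped for '_'.

'jy_'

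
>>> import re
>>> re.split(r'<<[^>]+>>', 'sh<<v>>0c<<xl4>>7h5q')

`split` removes every match and returns the 3 fragments in between.

['sh', '0c', '7h5q']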